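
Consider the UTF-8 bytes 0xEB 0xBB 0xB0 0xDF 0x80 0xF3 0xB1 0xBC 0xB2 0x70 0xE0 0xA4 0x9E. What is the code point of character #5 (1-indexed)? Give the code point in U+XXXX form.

U+091E

Offset 0: leading byte 0xEB = 11101011 → 3-byte char #1 = EB BB B0.
Offset 3: leading byte 0xDF = 11011111 → 2-byte char #2 = DF 80.
Offset 5: leading byte 0xF3 = 11110011 → 4-byte char #3 = F3 B1 BC B2.
Offset 9: leading byte 0x70 = 01110000 → 1-byte char #4 = 70.
Offset 10: leading byte 0xE0 = 11100000 → 3-byte char #5 = E0 A4 9E.
Leading byte 0xE0 = 11100000 matches 1110xxxx → 3-byte sequence.
Byte 1: 0xE0 = 11100000, payload 0000 (4 bits).
Byte 2: 0xA4 = 10100100 (10xxxxxx ✓), payload 100100.
Byte 3: 0x9E = 10011110 (10xxxxxx ✓), payload 011110.
Concatenate: 0000100100011110 = 0x91E (16 bits → U+091E).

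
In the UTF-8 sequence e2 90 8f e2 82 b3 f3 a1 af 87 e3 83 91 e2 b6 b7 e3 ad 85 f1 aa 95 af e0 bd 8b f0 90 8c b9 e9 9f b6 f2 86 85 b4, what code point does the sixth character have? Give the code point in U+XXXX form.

Offset 0: leading byte 0xE2 = 11100010 → 3-byte char #1 = E2 90 8F.
Offset 3: leading byte 0xE2 = 11100010 → 3-byte char #2 = E2 82 B3.
Offset 6: leading byte 0xF3 = 11110011 → 4-byte char #3 = F3 A1 AF 87.
Offset 10: leading byte 0xE3 = 11100011 → 3-byte char #4 = E3 83 91.
Offset 13: leading byte 0xE2 = 11100010 → 3-byte char #5 = E2 B6 B7.
Offset 16: leading byte 0xE3 = 11100011 → 3-byte char #6 = E3 AD 85.
Leading byte 0xE3 = 11100011 matches 1110xxxx → 3-byte sequence.
Byte 1: 0xE3 = 11100011, payload 0011 (4 bits).
Byte 2: 0xAD = 10101101 (10xxxxxx ✓), payload 101101.
Byte 3: 0x85 = 10000101 (10xxxxxx ✓), payload 000101.
Concatenate: 0011101101000101 = 0x3B45 (16 bits → U+3B45).

U+3B45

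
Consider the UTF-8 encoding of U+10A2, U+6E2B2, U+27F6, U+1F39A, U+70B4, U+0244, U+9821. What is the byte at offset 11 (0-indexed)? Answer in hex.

U+10A2 → 3-byte form E1 82 A2 at offsets 0–2.
U+6E2B2 → 4-byte form F1 AE 8A B2 at offsets 3–6.
U+27F6 → 3-byte form E2 9F B6 at offsets 7–9.
U+1F39A → 4-byte form F0 9F 8E 9A at offsets 10–13.
Offset 11 falls in char 4's range; it's byte 2 of F0 9F 8E 9A = 0x9F.

0x9F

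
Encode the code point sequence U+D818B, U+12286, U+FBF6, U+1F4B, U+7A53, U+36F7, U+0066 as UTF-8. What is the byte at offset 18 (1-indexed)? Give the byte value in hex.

1-indexed offset 18 is 0-indexed offset 17.
U+D818B → 4-byte form F3 98 86 8B at offsets 0–3.
U+12286 → 4-byte form F0 92 8A 86 at offsets 4–7.
U+FBF6 → 3-byte form EF AF B6 at offsets 8–10.
U+1F4B → 3-byte form E1 BD 8B at offsets 11–13.
U+7A53 → 3-byte form E7 A9 93 at offsets 14–16.
U+36F7 → 3-byte form E3 9B B7 at offsets 17–19.
Offset 17 falls in char 6's range; it's byte 1 of E3 9B B7 = 0xE3.

0xE3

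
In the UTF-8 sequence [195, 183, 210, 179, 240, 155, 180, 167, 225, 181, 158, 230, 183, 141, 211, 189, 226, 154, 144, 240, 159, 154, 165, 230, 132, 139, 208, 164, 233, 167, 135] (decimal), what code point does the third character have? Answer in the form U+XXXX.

Offset 0: leading byte 0xC3 = 11000011 → 2-byte char #1 = C3 B7.
Offset 2: leading byte 0xD2 = 11010010 → 2-byte char #2 = D2 B3.
Offset 4: leading byte 0xF0 = 11110000 → 4-byte char #3 = F0 9B B4 A7.
Leading byte 0xF0 = 11110000 matches 11110xxx → 4-byte sequence.
Byte 1: 0xF0 = 11110000, payload 000 (3 bits).
Byte 2: 0x9B = 10011011 (10xxxxxx ✓), payload 011011.
Byte 3: 0xB4 = 10110100 (10xxxxxx ✓), payload 110100.
Byte 4: 0xA7 = 10100111 (10xxxxxx ✓), payload 100111.
Concatenate: 000011011110100100111 = 0x1BD27 (21 bits → U+1BD27).

U+1BD27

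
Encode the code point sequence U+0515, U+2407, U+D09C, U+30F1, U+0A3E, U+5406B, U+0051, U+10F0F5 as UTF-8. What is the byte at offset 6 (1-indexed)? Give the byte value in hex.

0xED

1-indexed offset 6 is 0-indexed offset 5.
U+0515 → 2-byte form D4 95 at offsets 0–1.
U+2407 → 3-byte form E2 90 87 at offsets 2–4.
U+D09C → 3-byte form ED 82 9C at offsets 5–7.
Offset 5 falls in char 3's range; it's byte 1 of ED 82 9C = 0xED.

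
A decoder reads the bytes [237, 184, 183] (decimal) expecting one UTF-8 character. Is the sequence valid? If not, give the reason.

Structurally a 3-byte sequence; payload = 0xDE37.
But 0xDE37 is in U+D800–U+DFFF, the surrogate range. Surrogates are not Unicode scalar values and are forbidden in UTF-8.

invalid (encodes a surrogate (U+D800–U+DFFF))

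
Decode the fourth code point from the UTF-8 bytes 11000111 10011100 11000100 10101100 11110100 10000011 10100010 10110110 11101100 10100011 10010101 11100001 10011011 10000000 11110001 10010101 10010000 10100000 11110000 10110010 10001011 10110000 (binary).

U+C8D5

Offset 0: leading byte 0xC7 = 11000111 → 2-byte char #1 = C7 9C.
Offset 2: leading byte 0xC4 = 11000100 → 2-byte char #2 = C4 AC.
Offset 4: leading byte 0xF4 = 11110100 → 4-byte char #3 = F4 83 A2 B6.
Offset 8: leading byte 0xEC = 11101100 → 3-byte char #4 = EC A3 95.
Leading byte 0xEC = 11101100 matches 1110xxxx → 3-byte sequence.
Byte 1: 0xEC = 11101100, payload 1100 (4 bits).
Byte 2: 0xA3 = 10100011 (10xxxxxx ✓), payload 100011.
Byte 3: 0x95 = 10010101 (10xxxxxx ✓), payload 010101.
Concatenate: 1100100011010101 = 0xC8D5 (16 bits → U+C8D5).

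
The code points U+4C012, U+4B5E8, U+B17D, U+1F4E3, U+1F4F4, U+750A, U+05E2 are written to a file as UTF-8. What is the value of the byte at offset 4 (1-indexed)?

1-indexed offset 4 is 0-indexed offset 3.
U+4C012 → 4-byte form F1 8C 80 92 at offsets 0–3.
Offset 3 falls in char 1's range; it's byte 4 of F1 8C 80 92 = 0x92.

0x92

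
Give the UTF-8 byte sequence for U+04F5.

D3 B5

U+04F5 = 0x4F5 = 1269 decimal. In range U+0080–U+07FF → 2-byte form: 110xxxxx 10xxxxxx.
Binary (11 bits): 10011110101.
Split 5+6: 10011 | 110101.
Byte 1: 11010011 = 0xD3.
Byte 2: 10110101 = 0xB5.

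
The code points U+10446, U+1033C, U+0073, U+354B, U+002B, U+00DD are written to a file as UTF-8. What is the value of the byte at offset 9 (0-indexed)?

U+10446 → 4-byte form F0 90 91 86 at offsets 0–3.
U+1033C → 4-byte form F0 90 8C BC at offsets 4–7.
U+0073 → 1-byte form 73 at offsets 8–8.
U+354B → 3-byte form E3 95 8B at offsets 9–11.
Offset 9 falls in char 4's range; it's byte 1 of E3 95 8B = 0xE3.

0xE3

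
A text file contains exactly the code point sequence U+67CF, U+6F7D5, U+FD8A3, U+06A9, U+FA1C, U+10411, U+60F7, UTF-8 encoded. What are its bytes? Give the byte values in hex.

U+67CF: 3-byte form → E6 9F 8F.
U+6F7D5: 4-byte form → F1 AF 9F 95.
U+FD8A3: 4-byte form → F3 BD A2 A3.
U+06A9: 2-byte form → DA A9.
U+FA1C: 3-byte form → EF A8 9C.
U+10411: 4-byte form → F0 90 90 91.
U+60F7: 3-byte form → E6 83 B7.
Concatenated (23 bytes): E6 9F 8F F1 AF 9F 95 F3 BD A2 A3 DA A9 EF A8 9C F0 90 90 91 E6 83 B7.

E6 9F 8F F1 AF 9F 95 F3 BD A2 A3 DA A9 EF A8 9C F0 90 90 91 E6 83 B7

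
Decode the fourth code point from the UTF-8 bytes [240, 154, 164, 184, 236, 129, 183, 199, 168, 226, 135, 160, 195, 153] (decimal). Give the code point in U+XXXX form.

Offset 0: leading byte 0xF0 = 11110000 → 4-byte char #1 = F0 9A A4 B8.
Offset 4: leading byte 0xEC = 11101100 → 3-byte char #2 = EC 81 B7.
Offset 7: leading byte 0xC7 = 11000111 → 2-byte char #3 = C7 A8.
Offset 9: leading byte 0xE2 = 11100010 → 3-byte char #4 = E2 87 A0.
Leading byte 0xE2 = 11100010 matches 1110xxxx → 3-byte sequence.
Byte 1: 0xE2 = 11100010, payload 0010 (4 bits).
Byte 2: 0x87 = 10000111 (10xxxxxx ✓), payload 000111.
Byte 3: 0xA0 = 10100000 (10xxxxxx ✓), payload 100000.
Concatenate: 0010000111100000 = 0x21E0 (16 bits → U+21E0).

U+21E0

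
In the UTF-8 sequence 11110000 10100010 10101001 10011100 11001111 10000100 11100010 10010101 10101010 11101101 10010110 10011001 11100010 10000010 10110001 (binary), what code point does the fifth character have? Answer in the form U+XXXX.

Offset 0: leading byte 0xF0 = 11110000 → 4-byte char #1 = F0 A2 A9 9C.
Offset 4: leading byte 0xCF = 11001111 → 2-byte char #2 = CF 84.
Offset 6: leading byte 0xE2 = 11100010 → 3-byte char #3 = E2 95 AA.
Offset 9: leading byte 0xED = 11101101 → 3-byte char #4 = ED 96 99.
Offset 12: leading byte 0xE2 = 11100010 → 3-byte char #5 = E2 82 B1.
Leading byte 0xE2 = 11100010 matches 1110xxxx → 3-byte sequence.
Byte 1: 0xE2 = 11100010, payload 0010 (4 bits).
Byte 2: 0x82 = 10000010 (10xxxxxx ✓), payload 000010.
Byte 3: 0xB1 = 10110001 (10xxxxxx ✓), payload 110001.
Concatenate: 0010000010110001 = 0x20B1 (16 bits → U+20B1).

U+20B1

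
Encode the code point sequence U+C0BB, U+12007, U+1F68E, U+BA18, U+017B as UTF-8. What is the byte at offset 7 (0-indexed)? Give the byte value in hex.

U+C0BB → 3-byte form EC 82 BB at offsets 0–2.
U+12007 → 4-byte form F0 92 80 87 at offsets 3–6.
U+1F68E → 4-byte form F0 9F 9A 8E at offsets 7–10.
Offset 7 falls in char 3's range; it's byte 1 of F0 9F 9A 8E = 0xF0.

0xF0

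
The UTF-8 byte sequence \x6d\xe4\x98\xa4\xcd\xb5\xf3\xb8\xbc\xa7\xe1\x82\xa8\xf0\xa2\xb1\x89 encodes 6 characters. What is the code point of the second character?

U+4624

Offset 0: leading byte 0x6D = 01101101 → 1-byte char #1 = 6D.
Offset 1: leading byte 0xE4 = 11100100 → 3-byte char #2 = E4 98 A4.
Leading byte 0xE4 = 11100100 matches 1110xxxx → 3-byte sequence.
Byte 1: 0xE4 = 11100100, payload 0100 (4 bits).
Byte 2: 0x98 = 10011000 (10xxxxxx ✓), payload 011000.
Byte 3: 0xA4 = 10100100 (10xxxxxx ✓), payload 100100.
Concatenate: 0100011000100100 = 0x4624 (16 bits → U+4624).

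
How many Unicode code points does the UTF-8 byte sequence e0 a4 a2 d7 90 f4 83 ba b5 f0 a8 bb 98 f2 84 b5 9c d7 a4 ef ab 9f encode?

Byte at offset 0: 0xE0 = 11100000 → 3-byte char (#1). Advance 3.
Byte at offset 3: 0xD7 = 11010111 → 2-byte char (#2). Advance 2.
Byte at offset 5: 0xF4 = 11110100 → 4-byte char (#3). Advance 4.
Byte at offset 9: 0xF0 = 11110000 → 4-byte char (#4). Advance 4.
Byte at offset 13: 0xF2 = 11110010 → 4-byte char (#5). Advance 4.
Byte at offset 17: 0xD7 = 11010111 → 2-byte char (#6). Advance 2.
Byte at offset 19: 0xEF = 11101111 → 3-byte char (#7). Advance 3.
Reached end at offset 22 after 7 code points.

7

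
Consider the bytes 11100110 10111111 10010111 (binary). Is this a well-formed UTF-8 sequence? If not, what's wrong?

Leading byte 0xE6 = 11100110 → 3-byte form.
Continuation bytes 0xBF=10111111, 0x97=10010111 all match 10xxxxxx.
Decoded value 0x6FD7 is ≥ 0x800 (shortest form) and not a surrogate.

valid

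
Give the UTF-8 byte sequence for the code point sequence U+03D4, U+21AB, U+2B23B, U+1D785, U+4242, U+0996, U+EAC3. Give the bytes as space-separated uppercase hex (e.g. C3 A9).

CF 94 E2 86 AB F0 AB 88 BB F0 9D 9E 85 E4 89 82 E0 A6 96 EE AB 83

U+03D4: 2-byte form → CF 94.
U+21AB: 3-byte form → E2 86 AB.
U+2B23B: 4-byte form → F0 AB 88 BB.
U+1D785: 4-byte form → F0 9D 9E 85.
U+4242: 3-byte form → E4 89 82.
U+0996: 3-byte form → E0 A6 96.
U+EAC3: 3-byte form → EE AB 83.
Concatenated (22 bytes): CF 94 E2 86 AB F0 AB 88 BB F0 9D 9E 85 E4 89 82 E0 A6 96 EE AB 83.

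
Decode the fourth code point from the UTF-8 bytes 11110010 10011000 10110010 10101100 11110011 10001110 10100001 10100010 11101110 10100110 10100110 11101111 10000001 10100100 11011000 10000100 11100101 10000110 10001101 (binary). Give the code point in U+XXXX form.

U+F064

Offset 0: leading byte 0xF2 = 11110010 → 4-byte char #1 = F2 98 B2 AC.
Offset 4: leading byte 0xF3 = 11110011 → 4-byte char #2 = F3 8E A1 A2.
Offset 8: leading byte 0xEE = 11101110 → 3-byte char #3 = EE A6 A6.
Offset 11: leading byte 0xEF = 11101111 → 3-byte char #4 = EF 81 A4.
Leading byte 0xEF = 11101111 matches 1110xxxx → 3-byte sequence.
Byte 1: 0xEF = 11101111, payload 1111 (4 bits).
Byte 2: 0x81 = 10000001 (10xxxxxx ✓), payload 000001.
Byte 3: 0xA4 = 10100100 (10xxxxxx ✓), payload 100100.
Concatenate: 1111000001100100 = 0xF064 (16 bits → U+F064).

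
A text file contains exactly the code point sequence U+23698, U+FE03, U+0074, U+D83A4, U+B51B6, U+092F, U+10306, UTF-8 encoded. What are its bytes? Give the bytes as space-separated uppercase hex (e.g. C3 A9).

F0 A3 9A 98 EF B8 83 74 F3 98 8E A4 F2 B5 86 B6 E0 A4 AF F0 90 8C 86

U+23698: 4-byte form → F0 A3 9A 98.
U+FE03: 3-byte form → EF B8 83.
U+0074: 1-byte form → 74.
U+D83A4: 4-byte form → F3 98 8E A4.
U+B51B6: 4-byte form → F2 B5 86 B6.
U+092F: 3-byte form → E0 A4 AF.
U+10306: 4-byte form → F0 90 8C 86.
Concatenated (23 bytes): F0 A3 9A 98 EF B8 83 74 F3 98 8E A4 F2 B5 86 B6 E0 A4 AF F0 90 8C 86.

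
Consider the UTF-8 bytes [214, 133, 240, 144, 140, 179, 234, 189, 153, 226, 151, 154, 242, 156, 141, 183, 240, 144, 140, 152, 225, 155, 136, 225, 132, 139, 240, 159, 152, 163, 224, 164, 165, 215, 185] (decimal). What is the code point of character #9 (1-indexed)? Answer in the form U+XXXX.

Offset 0: leading byte 0xD6 = 11010110 → 2-byte char #1 = D6 85.
Offset 2: leading byte 0xF0 = 11110000 → 4-byte char #2 = F0 90 8C B3.
Offset 6: leading byte 0xEA = 11101010 → 3-byte char #3 = EA BD 99.
Offset 9: leading byte 0xE2 = 11100010 → 3-byte char #4 = E2 97 9A.
Offset 12: leading byte 0xF2 = 11110010 → 4-byte char #5 = F2 9C 8D B7.
Offset 16: leading byte 0xF0 = 11110000 → 4-byte char #6 = F0 90 8C 98.
Offset 20: leading byte 0xE1 = 11100001 → 3-byte char #7 = E1 9B 88.
Offset 23: leading byte 0xE1 = 11100001 → 3-byte char #8 = E1 84 8B.
Offset 26: leading byte 0xF0 = 11110000 → 4-byte char #9 = F0 9F 98 A3.
Leading byte 0xF0 = 11110000 matches 11110xxx → 4-byte sequence.
Byte 1: 0xF0 = 11110000, payload 000 (3 bits).
Byte 2: 0x9F = 10011111 (10xxxxxx ✓), payload 011111.
Byte 3: 0x98 = 10011000 (10xxxxxx ✓), payload 011000.
Byte 4: 0xA3 = 10100011 (10xxxxxx ✓), payload 100011.
Concatenate: 000011111011000100011 = 0x1F623 (21 bits → U+1F623).

U+1F623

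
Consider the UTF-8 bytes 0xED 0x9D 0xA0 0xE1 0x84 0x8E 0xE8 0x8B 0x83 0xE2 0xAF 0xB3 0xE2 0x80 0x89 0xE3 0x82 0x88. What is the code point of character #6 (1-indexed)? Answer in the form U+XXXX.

Offset 0: leading byte 0xED = 11101101 → 3-byte char #1 = ED 9D A0.
Offset 3: leading byte 0xE1 = 11100001 → 3-byte char #2 = E1 84 8E.
Offset 6: leading byte 0xE8 = 11101000 → 3-byte char #3 = E8 8B 83.
Offset 9: leading byte 0xE2 = 11100010 → 3-byte char #4 = E2 AF B3.
Offset 12: leading byte 0xE2 = 11100010 → 3-byte char #5 = E2 80 89.
Offset 15: leading byte 0xE3 = 11100011 → 3-byte char #6 = E3 82 88.
Leading byte 0xE3 = 11100011 matches 1110xxxx → 3-byte sequence.
Byte 1: 0xE3 = 11100011, payload 0011 (4 bits).
Byte 2: 0x82 = 10000010 (10xxxxxx ✓), payload 000010.
Byte 3: 0x88 = 10001000 (10xxxxxx ✓), payload 001000.
Concatenate: 0011000010001000 = 0x3088 (16 bits → U+3088).

U+3088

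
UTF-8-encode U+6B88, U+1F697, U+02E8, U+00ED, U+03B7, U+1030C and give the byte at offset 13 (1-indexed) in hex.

0xB7

1-indexed offset 13 is 0-indexed offset 12.
U+6B88 → 3-byte form E6 AE 88 at offsets 0–2.
U+1F697 → 4-byte form F0 9F 9A 97 at offsets 3–6.
U+02E8 → 2-byte form CB A8 at offsets 7–8.
U+00ED → 2-byte form C3 AD at offsets 9–10.
U+03B7 → 2-byte form CE B7 at offsets 11–12.
Offset 12 falls in char 5's range; it's byte 2 of CE B7 = 0xB7.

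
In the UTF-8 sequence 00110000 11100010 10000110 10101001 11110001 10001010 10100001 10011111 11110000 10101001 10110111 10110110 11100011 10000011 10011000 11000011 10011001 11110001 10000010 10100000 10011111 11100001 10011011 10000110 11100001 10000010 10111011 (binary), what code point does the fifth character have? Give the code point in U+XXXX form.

U+30D8

Offset 0: leading byte 0x30 = 00110000 → 1-byte char #1 = 30.
Offset 1: leading byte 0xE2 = 11100010 → 3-byte char #2 = E2 86 A9.
Offset 4: leading byte 0xF1 = 11110001 → 4-byte char #3 = F1 8A A1 9F.
Offset 8: leading byte 0xF0 = 11110000 → 4-byte char #4 = F0 A9 B7 B6.
Offset 12: leading byte 0xE3 = 11100011 → 3-byte char #5 = E3 83 98.
Leading byte 0xE3 = 11100011 matches 1110xxxx → 3-byte sequence.
Byte 1: 0xE3 = 11100011, payload 0011 (4 bits).
Byte 2: 0x83 = 10000011 (10xxxxxx ✓), payload 000011.
Byte 3: 0x98 = 10011000 (10xxxxxx ✓), payload 011000.
Concatenate: 0011000011011000 = 0x30D8 (16 bits → U+30D8).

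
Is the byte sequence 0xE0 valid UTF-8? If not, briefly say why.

invalid (sequence truncated)

Leading byte 0xE0 = 11100000 → 3-byte form, but only 1 byte is present.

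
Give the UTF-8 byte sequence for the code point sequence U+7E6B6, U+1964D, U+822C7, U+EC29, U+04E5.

F1 BE 9A B6 F0 99 99 8D F2 82 8B 87 EE B0 A9 D3 A5

U+7E6B6: 4-byte form → F1 BE 9A B6.
U+1964D: 4-byte form → F0 99 99 8D.
U+822C7: 4-byte form → F2 82 8B 87.
U+EC29: 3-byte form → EE B0 A9.
U+04E5: 2-byte form → D3 A5.
Concatenated (17 bytes): F1 BE 9A B6 F0 99 99 8D F2 82 8B 87 EE B0 A9 D3 A5.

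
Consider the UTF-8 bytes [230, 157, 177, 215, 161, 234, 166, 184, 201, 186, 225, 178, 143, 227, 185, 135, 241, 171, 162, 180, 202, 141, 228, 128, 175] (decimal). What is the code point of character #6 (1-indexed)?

U+3E47

Offset 0: leading byte 0xE6 = 11100110 → 3-byte char #1 = E6 9D B1.
Offset 3: leading byte 0xD7 = 11010111 → 2-byte char #2 = D7 A1.
Offset 5: leading byte 0xEA = 11101010 → 3-byte char #3 = EA A6 B8.
Offset 8: leading byte 0xC9 = 11001001 → 2-byte char #4 = C9 BA.
Offset 10: leading byte 0xE1 = 11100001 → 3-byte char #5 = E1 B2 8F.
Offset 13: leading byte 0xE3 = 11100011 → 3-byte char #6 = E3 B9 87.
Leading byte 0xE3 = 11100011 matches 1110xxxx → 3-byte sequence.
Byte 1: 0xE3 = 11100011, payload 0011 (4 bits).
Byte 2: 0xB9 = 10111001 (10xxxxxx ✓), payload 111001.
Byte 3: 0x87 = 10000111 (10xxxxxx ✓), payload 000111.
Concatenate: 0011111001000111 = 0x3E47 (16 bits → U+3E47).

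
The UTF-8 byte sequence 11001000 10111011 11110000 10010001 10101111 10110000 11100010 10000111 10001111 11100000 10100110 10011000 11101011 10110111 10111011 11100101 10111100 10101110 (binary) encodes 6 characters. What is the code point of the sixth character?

Offset 0: leading byte 0xC8 = 11001000 → 2-byte char #1 = C8 BB.
Offset 2: leading byte 0xF0 = 11110000 → 4-byte char #2 = F0 91 AF B0.
Offset 6: leading byte 0xE2 = 11100010 → 3-byte char #3 = E2 87 8F.
Offset 9: leading byte 0xE0 = 11100000 → 3-byte char #4 = E0 A6 98.
Offset 12: leading byte 0xEB = 11101011 → 3-byte char #5 = EB B7 BB.
Offset 15: leading byte 0xE5 = 11100101 → 3-byte char #6 = E5 BC AE.
Leading byte 0xE5 = 11100101 matches 1110xxxx → 3-byte sequence.
Byte 1: 0xE5 = 11100101, payload 0101 (4 bits).
Byte 2: 0xBC = 10111100 (10xxxxxx ✓), payload 111100.
Byte 3: 0xAE = 10101110 (10xxxxxx ✓), payload 101110.
Concatenate: 0101111100101110 = 0x5F2E (16 bits → U+5F2E).

U+5F2E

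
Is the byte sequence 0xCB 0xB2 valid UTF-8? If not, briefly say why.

valid

Leading byte 0xCB = 11001011 → 2-byte form.
Continuation bytes 0xB2=10110010 all match 10xxxxxx.
Decoded value 0x2F2 is ≥ 0x80 (shortest form) and not a surrogate.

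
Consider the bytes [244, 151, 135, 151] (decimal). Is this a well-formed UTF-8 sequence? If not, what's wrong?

invalid (encodes a value above U+10FFFF)

Leading byte 0xF4 = 11110100 → 4-byte form.
Payload = 0x1171D7, which exceeds U+10FFFF, the maximum Unicode code point. (Leading bytes F5–FF, or F4 followed by ≥ 0x90, are invalid.)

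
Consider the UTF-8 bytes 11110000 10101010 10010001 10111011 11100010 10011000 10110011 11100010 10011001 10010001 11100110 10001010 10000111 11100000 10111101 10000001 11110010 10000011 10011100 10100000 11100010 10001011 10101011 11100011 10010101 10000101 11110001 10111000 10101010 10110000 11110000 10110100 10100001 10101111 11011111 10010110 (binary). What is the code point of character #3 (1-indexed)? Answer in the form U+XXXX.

Offset 0: leading byte 0xF0 = 11110000 → 4-byte char #1 = F0 AA 91 BB.
Offset 4: leading byte 0xE2 = 11100010 → 3-byte char #2 = E2 98 B3.
Offset 7: leading byte 0xE2 = 11100010 → 3-byte char #3 = E2 99 91.
Leading byte 0xE2 = 11100010 matches 1110xxxx → 3-byte sequence.
Byte 1: 0xE2 = 11100010, payload 0010 (4 bits).
Byte 2: 0x99 = 10011001 (10xxxxxx ✓), payload 011001.
Byte 3: 0x91 = 10010001 (10xxxxxx ✓), payload 010001.
Concatenate: 0010011001010001 = 0x2651 (16 bits → U+2651).

U+2651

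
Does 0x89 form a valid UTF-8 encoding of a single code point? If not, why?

invalid (continuation byte with no leading byte)

Byte 0x89 = 10001001 has the form 10xxxxxx — a continuation byte — but there is no preceding leading byte.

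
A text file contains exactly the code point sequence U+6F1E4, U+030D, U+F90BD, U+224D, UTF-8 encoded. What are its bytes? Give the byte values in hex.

F1 AF 87 A4 CC 8D F3 B9 82 BD E2 89 8D

U+6F1E4: 4-byte form → F1 AF 87 A4.
U+030D: 2-byte form → CC 8D.
U+F90BD: 4-byte form → F3 B9 82 BD.
U+224D: 3-byte form → E2 89 8D.
Concatenated (13 bytes): F1 AF 87 A4 CC 8D F3 B9 82 BD E2 89 8D.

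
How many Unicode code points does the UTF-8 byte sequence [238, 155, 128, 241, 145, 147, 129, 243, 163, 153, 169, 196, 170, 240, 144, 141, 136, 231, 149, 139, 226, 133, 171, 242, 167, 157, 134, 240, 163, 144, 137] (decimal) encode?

9

Byte at offset 0: 0xEE = 11101110 → 3-byte char (#1). Advance 3.
Byte at offset 3: 0xF1 = 11110001 → 4-byte char (#2). Advance 4.
Byte at offset 7: 0xF3 = 11110011 → 4-byte char (#3). Advance 4.
Byte at offset 11: 0xC4 = 11000100 → 2-byte char (#4). Advance 2.
Byte at offset 13: 0xF0 = 11110000 → 4-byte char (#5). Advance 4.
Byte at offset 17: 0xE7 = 11100111 → 3-byte char (#6). Advance 3.
Byte at offset 20: 0xE2 = 11100010 → 3-byte char (#7). Advance 3.
Byte at offset 23: 0xF2 = 11110010 → 4-byte char (#8). Advance 4.
Byte at offset 27: 0xF0 = 11110000 → 4-byte char (#9). Advance 4.
Reached end at offset 31 after 9 code points.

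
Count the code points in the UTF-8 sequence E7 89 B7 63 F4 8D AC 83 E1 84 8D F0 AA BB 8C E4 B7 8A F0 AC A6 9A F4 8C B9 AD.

8

Byte at offset 0: 0xE7 = 11100111 → 3-byte char (#1). Advance 3.
Byte at offset 3: 0x63 = 01100011 → 1-byte char (#2). Advance 1.
Byte at offset 4: 0xF4 = 11110100 → 4-byte char (#3). Advance 4.
Byte at offset 8: 0xE1 = 11100001 → 3-byte char (#4). Advance 3.
Byte at offset 11: 0xF0 = 11110000 → 4-byte char (#5). Advance 4.
Byte at offset 15: 0xE4 = 11100100 → 3-byte char (#6). Advance 3.
Byte at offset 18: 0xF0 = 11110000 → 4-byte char (#7). Advance 4.
Byte at offset 22: 0xF4 = 11110100 → 4-byte char (#8). Advance 4.
Reached end at offset 26 after 8 code points.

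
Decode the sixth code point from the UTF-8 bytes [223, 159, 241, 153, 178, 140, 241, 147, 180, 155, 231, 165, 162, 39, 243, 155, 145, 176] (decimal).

U+DB470

Offset 0: leading byte 0xDF = 11011111 → 2-byte char #1 = DF 9F.
Offset 2: leading byte 0xF1 = 11110001 → 4-byte char #2 = F1 99 B2 8C.
Offset 6: leading byte 0xF1 = 11110001 → 4-byte char #3 = F1 93 B4 9B.
Offset 10: leading byte 0xE7 = 11100111 → 3-byte char #4 = E7 A5 A2.
Offset 13: leading byte 0x27 = 00100111 → 1-byte char #5 = 27.
Offset 14: leading byte 0xF3 = 11110011 → 4-byte char #6 = F3 9B 91 B0.
Leading byte 0xF3 = 11110011 matches 11110xxx → 4-byte sequence.
Byte 1: 0xF3 = 11110011, payload 011 (3 bits).
Byte 2: 0x9B = 10011011 (10xxxxxx ✓), payload 011011.
Byte 3: 0x91 = 10010001 (10xxxxxx ✓), payload 010001.
Byte 4: 0xB0 = 10110000 (10xxxxxx ✓), payload 110000.
Concatenate: 011011011010001110000 = 0xDB470 (21 bits → U+DB470).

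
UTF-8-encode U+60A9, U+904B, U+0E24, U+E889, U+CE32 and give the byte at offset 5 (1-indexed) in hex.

1-indexed offset 5 is 0-indexed offset 4.
U+60A9 → 3-byte form E6 82 A9 at offsets 0–2.
U+904B → 3-byte form E9 81 8B at offsets 3–5.
Offset 4 falls in char 2's range; it's byte 2 of E9 81 8B = 0x81.

0x81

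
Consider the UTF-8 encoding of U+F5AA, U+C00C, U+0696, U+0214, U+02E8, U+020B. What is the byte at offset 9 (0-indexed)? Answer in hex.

U+F5AA → 3-byte form EF 96 AA at offsets 0–2.
U+C00C → 3-byte form EC 80 8C at offsets 3–5.
U+0696 → 2-byte form DA 96 at offsets 6–7.
U+0214 → 2-byte form C8 94 at offsets 8–9.
Offset 9 falls in char 4's range; it's byte 2 of C8 94 = 0x94.

0x94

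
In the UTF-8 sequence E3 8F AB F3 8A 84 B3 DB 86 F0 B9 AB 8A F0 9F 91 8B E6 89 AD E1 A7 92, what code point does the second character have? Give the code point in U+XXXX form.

U+CA133

Offset 0: leading byte 0xE3 = 11100011 → 3-byte char #1 = E3 8F AB.
Offset 3: leading byte 0xF3 = 11110011 → 4-byte char #2 = F3 8A 84 B3.
Leading byte 0xF3 = 11110011 matches 11110xxx → 4-byte sequence.
Byte 1: 0xF3 = 11110011, payload 011 (3 bits).
Byte 2: 0x8A = 10001010 (10xxxxxx ✓), payload 001010.
Byte 3: 0x84 = 10000100 (10xxxxxx ✓), payload 000100.
Byte 4: 0xB3 = 10110011 (10xxxxxx ✓), payload 110011.
Concatenate: 011001010000100110011 = 0xCA133 (21 bits → U+CA133).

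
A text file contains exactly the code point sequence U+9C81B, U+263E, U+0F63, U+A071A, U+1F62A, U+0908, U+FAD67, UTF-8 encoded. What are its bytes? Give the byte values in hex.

U+9C81B: 4-byte form → F2 9C A0 9B.
U+263E: 3-byte form → E2 98 BE.
U+0F63: 3-byte form → E0 BD A3.
U+A071A: 4-byte form → F2 A0 9C 9A.
U+1F62A: 4-byte form → F0 9F 98 AA.
U+0908: 3-byte form → E0 A4 88.
U+FAD67: 4-byte form → F3 BA B5 A7.
Concatenated (25 bytes): F2 9C A0 9B E2 98 BE E0 BD A3 F2 A0 9C 9A F0 9F 98 AA E0 A4 88 F3 BA B5 A7.

F2 9C A0 9B E2 98 BE E0 BD A3 F2 A0 9C 9A F0 9F 98 AA E0 A4 88 F3 BA B5 A7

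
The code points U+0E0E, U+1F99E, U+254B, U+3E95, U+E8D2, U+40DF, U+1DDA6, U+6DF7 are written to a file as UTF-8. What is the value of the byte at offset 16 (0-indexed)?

0xE4

U+0E0E → 3-byte form E0 B8 8E at offsets 0–2.
U+1F99E → 4-byte form F0 9F A6 9E at offsets 3–6.
U+254B → 3-byte form E2 95 8B at offsets 7–9.
U+3E95 → 3-byte form E3 BA 95 at offsets 10–12.
U+E8D2 → 3-byte form EE A3 92 at offsets 13–15.
U+40DF → 3-byte form E4 83 9F at offsets 16–18.
Offset 16 falls in char 6's range; it's byte 1 of E4 83 9F = 0xE4.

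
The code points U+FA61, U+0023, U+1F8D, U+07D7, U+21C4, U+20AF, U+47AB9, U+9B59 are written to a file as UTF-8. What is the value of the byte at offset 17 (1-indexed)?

1-indexed offset 17 is 0-indexed offset 16.
U+FA61 → 3-byte form EF A9 A1 at offsets 0–2.
U+0023 → 1-byte form 23 at offsets 3–3.
U+1F8D → 3-byte form E1 BE 8D at offsets 4–6.
U+07D7 → 2-byte form DF 97 at offsets 7–8.
U+21C4 → 3-byte form E2 87 84 at offsets 9–11.
U+20AF → 3-byte form E2 82 AF at offsets 12–14.
U+47AB9 → 4-byte form F1 87 AA B9 at offsets 15–18.
Offset 16 falls in char 7's range; it's byte 2 of F1 87 AA B9 = 0x87.

0x87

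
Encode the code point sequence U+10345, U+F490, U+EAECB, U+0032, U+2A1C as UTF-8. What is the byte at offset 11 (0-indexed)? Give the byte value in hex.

U+10345 → 4-byte form F0 90 8D 85 at offsets 0–3.
U+F490 → 3-byte form EF 92 90 at offsets 4–6.
U+EAECB → 4-byte form F3 AA BB 8B at offsets 7–10.
U+0032 → 1-byte form 32 at offsets 11–11.
Offset 11 falls in char 4's range; it's byte 1 of 32 = 0x32.

0x32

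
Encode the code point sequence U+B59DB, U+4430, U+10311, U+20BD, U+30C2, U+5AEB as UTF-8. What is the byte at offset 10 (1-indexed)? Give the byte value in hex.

0x8C

1-indexed offset 10 is 0-indexed offset 9.
U+B59DB → 4-byte form F2 B5 A7 9B at offsets 0–3.
U+4430 → 3-byte form E4 90 B0 at offsets 4–6.
U+10311 → 4-byte form F0 90 8C 91 at offsets 7–10.
Offset 9 falls in char 3's range; it's byte 3 of F0 90 8C 91 = 0x8C.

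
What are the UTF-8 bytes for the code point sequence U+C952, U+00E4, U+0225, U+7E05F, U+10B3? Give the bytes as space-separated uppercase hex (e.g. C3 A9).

U+C952: 3-byte form → EC A5 92.
U+00E4: 2-byte form → C3 A4.
U+0225: 2-byte form → C8 A5.
U+7E05F: 4-byte form → F1 BE 81 9F.
U+10B3: 3-byte form → E1 82 B3.
Concatenated (14 bytes): EC A5 92 C3 A4 C8 A5 F1 BE 81 9F E1 82 B3.

EC A5 92 C3 A4 C8 A5 F1 BE 81 9F E1 82 B3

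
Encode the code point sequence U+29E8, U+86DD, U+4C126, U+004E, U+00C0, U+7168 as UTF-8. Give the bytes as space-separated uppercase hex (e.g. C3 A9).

E2 A7 A8 E8 9B 9D F1 8C 84 A6 4E C3 80 E7 85 A8

U+29E8: 3-byte form → E2 A7 A8.
U+86DD: 3-byte form → E8 9B 9D.
U+4C126: 4-byte form → F1 8C 84 A6.
U+004E: 1-byte form → 4E.
U+00C0: 2-byte form → C3 80.
U+7168: 3-byte form → E7 85 A8.
Concatenated (16 bytes): E2 A7 A8 E8 9B 9D F1 8C 84 A6 4E C3 80 E7 85 A8.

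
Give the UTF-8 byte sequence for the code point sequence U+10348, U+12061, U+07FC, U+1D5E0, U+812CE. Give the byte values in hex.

U+10348: 4-byte form → F0 90 8D 88.
U+12061: 4-byte form → F0 92 81 A1.
U+07FC: 2-byte form → DF BC.
U+1D5E0: 4-byte form → F0 9D 97 A0.
U+812CE: 4-byte form → F2 81 8B 8E.
Concatenated (18 bytes): F0 90 8D 88 F0 92 81 A1 DF BC F0 9D 97 A0 F2 81 8B 8E.

F0 90 8D 88 F0 92 81 A1 DF BC F0 9D 97 A0 F2 81 8B 8E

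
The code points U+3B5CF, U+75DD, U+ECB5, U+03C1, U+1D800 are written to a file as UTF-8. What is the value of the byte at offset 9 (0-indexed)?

U+3B5CF → 4-byte form F0 BB 97 8F at offsets 0–3.
U+75DD → 3-byte form E7 97 9D at offsets 4–6.
U+ECB5 → 3-byte form EE B2 B5 at offsets 7–9.
Offset 9 falls in char 3's range; it's byte 3 of EE B2 B5 = 0xB5.

0xB5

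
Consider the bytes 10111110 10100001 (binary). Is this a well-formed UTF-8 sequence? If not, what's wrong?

Byte 0xBE = 10111110 has the form 10xxxxxx — a continuation byte — but there is no preceding leading byte.

invalid (continuation byte with no leading byte)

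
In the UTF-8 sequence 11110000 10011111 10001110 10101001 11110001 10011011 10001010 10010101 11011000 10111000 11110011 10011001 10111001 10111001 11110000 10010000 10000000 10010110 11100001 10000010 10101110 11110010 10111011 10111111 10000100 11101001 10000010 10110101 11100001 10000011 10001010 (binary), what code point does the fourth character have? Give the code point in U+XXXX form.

U+D9E79

Offset 0: leading byte 0xF0 = 11110000 → 4-byte char #1 = F0 9F 8E A9.
Offset 4: leading byte 0xF1 = 11110001 → 4-byte char #2 = F1 9B 8A 95.
Offset 8: leading byte 0xD8 = 11011000 → 2-byte char #3 = D8 B8.
Offset 10: leading byte 0xF3 = 11110011 → 4-byte char #4 = F3 99 B9 B9.
Leading byte 0xF3 = 11110011 matches 11110xxx → 4-byte sequence.
Byte 1: 0xF3 = 11110011, payload 011 (3 bits).
Byte 2: 0x99 = 10011001 (10xxxxxx ✓), payload 011001.
Byte 3: 0xB9 = 10111001 (10xxxxxx ✓), payload 111001.
Byte 4: 0xB9 = 10111001 (10xxxxxx ✓), payload 111001.
Concatenate: 011011001111001111001 = 0xD9E79 (21 bits → U+D9E79).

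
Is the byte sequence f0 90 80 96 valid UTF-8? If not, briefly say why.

Leading byte 0xF0 = 11110000 → 4-byte form.
Continuation bytes 0x90=10010000, 0x80=10000000, 0x96=10010110 all match 10xxxxxx.
Decoded value 0x10016 is ≥ 0x10000 (shortest form) and not a surrogate.

valid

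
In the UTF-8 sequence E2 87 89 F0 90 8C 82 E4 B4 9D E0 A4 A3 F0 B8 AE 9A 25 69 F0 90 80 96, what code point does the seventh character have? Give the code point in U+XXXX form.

Offset 0: leading byte 0xE2 = 11100010 → 3-byte char #1 = E2 87 89.
Offset 3: leading byte 0xF0 = 11110000 → 4-byte char #2 = F0 90 8C 82.
Offset 7: leading byte 0xE4 = 11100100 → 3-byte char #3 = E4 B4 9D.
Offset 10: leading byte 0xE0 = 11100000 → 3-byte char #4 = E0 A4 A3.
Offset 13: leading byte 0xF0 = 11110000 → 4-byte char #5 = F0 B8 AE 9A.
Offset 17: leading byte 0x25 = 00100101 → 1-byte char #6 = 25.
Offset 18: leading byte 0x69 = 01101001 → 1-byte char #7 = 69.
Leading byte 0x69 = 01101001 matches 0xxxxxxx → 1-byte sequence.
Byte 1: 0x69 = 01101001, payload 1101001 (7 bits).
Concatenate: 1101001 = 0x69 (7 bits → U+0069).

U+0069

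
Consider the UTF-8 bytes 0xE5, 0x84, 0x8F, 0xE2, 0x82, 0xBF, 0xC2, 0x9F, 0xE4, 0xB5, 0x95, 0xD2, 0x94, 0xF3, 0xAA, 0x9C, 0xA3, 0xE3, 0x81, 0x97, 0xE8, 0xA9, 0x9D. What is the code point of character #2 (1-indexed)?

Offset 0: leading byte 0xE5 = 11100101 → 3-byte char #1 = E5 84 8F.
Offset 3: leading byte 0xE2 = 11100010 → 3-byte char #2 = E2 82 BF.
Leading byte 0xE2 = 11100010 matches 1110xxxx → 3-byte sequence.
Byte 1: 0xE2 = 11100010, payload 0010 (4 bits).
Byte 2: 0x82 = 10000010 (10xxxxxx ✓), payload 000010.
Byte 3: 0xBF = 10111111 (10xxxxxx ✓), payload 111111.
Concatenate: 0010000010111111 = 0x20BF (16 bits → U+20BF).

U+20BF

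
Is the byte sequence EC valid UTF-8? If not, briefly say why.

invalid (sequence truncated)

Leading byte 0xEC = 11101100 → 3-byte form, but only 1 byte is present.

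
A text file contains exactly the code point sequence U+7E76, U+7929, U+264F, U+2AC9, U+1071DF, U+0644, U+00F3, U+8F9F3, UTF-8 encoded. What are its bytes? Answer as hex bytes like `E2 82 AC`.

E7 B9 B6 E7 A4 A9 E2 99 8F E2 AB 89 F4 87 87 9F D9 84 C3 B3 F2 8F A7 B3

U+7E76: 3-byte form → E7 B9 B6.
U+7929: 3-byte form → E7 A4 A9.
U+264F: 3-byte form → E2 99 8F.
U+2AC9: 3-byte form → E2 AB 89.
U+1071DF: 4-byte form → F4 87 87 9F.
U+0644: 2-byte form → D9 84.
U+00F3: 2-byte form → C3 B3.
U+8F9F3: 4-byte form → F2 8F A7 B3.
Concatenated (24 bytes): E7 B9 B6 E7 A4 A9 E2 99 8F E2 AB 89 F4 87 87 9F D9 84 C3 B3 F2 8F A7 B3.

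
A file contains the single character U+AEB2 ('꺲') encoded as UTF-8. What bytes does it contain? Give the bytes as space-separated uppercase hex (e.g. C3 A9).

EA BA B2

U+AEB2 = 0xAEB2 = 44722 decimal. In range U+0800–U+FFFF → 3-byte form: 1110xxxx 10xxxxxx 10xxxxxx.
Binary (16 bits): 1010111010110010.
Split 4+6+6: 1010 | 111010 | 110010.
Byte 1: 11101010 = 0xEA.
Byte 2: 10111010 = 0xBA.
Byte 3: 10110010 = 0xB2.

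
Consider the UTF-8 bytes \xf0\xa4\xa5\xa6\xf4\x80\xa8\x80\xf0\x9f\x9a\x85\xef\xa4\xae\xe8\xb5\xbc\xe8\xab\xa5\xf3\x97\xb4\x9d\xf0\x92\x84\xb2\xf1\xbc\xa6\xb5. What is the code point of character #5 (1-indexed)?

Offset 0: leading byte 0xF0 = 11110000 → 4-byte char #1 = F0 A4 A5 A6.
Offset 4: leading byte 0xF4 = 11110100 → 4-byte char #2 = F4 80 A8 80.
Offset 8: leading byte 0xF0 = 11110000 → 4-byte char #3 = F0 9F 9A 85.
Offset 12: leading byte 0xEF = 11101111 → 3-byte char #4 = EF A4 AE.
Offset 15: leading byte 0xE8 = 11101000 → 3-byte char #5 = E8 B5 BC.
Leading byte 0xE8 = 11101000 matches 1110xxxx → 3-byte sequence.
Byte 1: 0xE8 = 11101000, payload 1000 (4 bits).
Byte 2: 0xB5 = 10110101 (10xxxxxx ✓), payload 110101.
Byte 3: 0xBC = 10111100 (10xxxxxx ✓), payload 111100.
Concatenate: 1000110101111100 = 0x8D7C (16 bits → U+8D7C).

U+8D7C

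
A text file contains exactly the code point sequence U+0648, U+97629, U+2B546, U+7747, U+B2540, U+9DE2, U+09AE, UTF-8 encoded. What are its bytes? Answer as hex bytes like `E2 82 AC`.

U+0648: 2-byte form → D9 88.
U+97629: 4-byte form → F2 97 98 A9.
U+2B546: 4-byte form → F0 AB 95 86.
U+7747: 3-byte form → E7 9D 87.
U+B2540: 4-byte form → F2 B2 95 80.
U+9DE2: 3-byte form → E9 B7 A2.
U+09AE: 3-byte form → E0 A6 AE.
Concatenated (23 bytes): D9 88 F2 97 98 A9 F0 AB 95 86 E7 9D 87 F2 B2 95 80 E9 B7 A2 E0 A6 AE.

D9 88 F2 97 98 A9 F0 AB 95 86 E7 9D 87 F2 B2 95 80 E9 B7 A2 E0 A6 AE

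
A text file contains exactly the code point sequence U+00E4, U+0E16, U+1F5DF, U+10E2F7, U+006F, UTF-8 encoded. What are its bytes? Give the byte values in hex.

U+00E4: 2-byte form → C3 A4.
U+0E16: 3-byte form → E0 B8 96.
U+1F5DF: 4-byte form → F0 9F 97 9F.
U+10E2F7: 4-byte form → F4 8E 8B B7.
U+006F: 1-byte form → 6F.
Concatenated (14 bytes): C3 A4 E0 B8 96 F0 9F 97 9F F4 8E 8B B7 6F.

C3 A4 E0 B8 96 F0 9F 97 9F F4 8E 8B B7 6F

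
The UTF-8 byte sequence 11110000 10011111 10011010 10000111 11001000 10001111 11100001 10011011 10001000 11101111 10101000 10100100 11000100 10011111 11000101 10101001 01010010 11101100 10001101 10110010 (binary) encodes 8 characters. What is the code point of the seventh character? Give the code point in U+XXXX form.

Offset 0: leading byte 0xF0 = 11110000 → 4-byte char #1 = F0 9F 9A 87.
Offset 4: leading byte 0xC8 = 11001000 → 2-byte char #2 = C8 8F.
Offset 6: leading byte 0xE1 = 11100001 → 3-byte char #3 = E1 9B 88.
Offset 9: leading byte 0xEF = 11101111 → 3-byte char #4 = EF A8 A4.
Offset 12: leading byte 0xC4 = 11000100 → 2-byte char #5 = C4 9F.
Offset 14: leading byte 0xC5 = 11000101 → 2-byte char #6 = C5 A9.
Offset 16: leading byte 0x52 = 01010010 → 1-byte char #7 = 52.
Leading byte 0x52 = 01010010 matches 0xxxxxxx → 1-byte sequence.
Byte 1: 0x52 = 01010010, payload 1010010 (7 bits).
Concatenate: 1010010 = 0x52 (7 bits → U+0052).

U+0052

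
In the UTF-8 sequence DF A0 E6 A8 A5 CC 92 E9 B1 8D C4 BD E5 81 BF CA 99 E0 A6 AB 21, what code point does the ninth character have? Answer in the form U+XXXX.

Offset 0: leading byte 0xDF = 11011111 → 2-byte char #1 = DF A0.
Offset 2: leading byte 0xE6 = 11100110 → 3-byte char #2 = E6 A8 A5.
Offset 5: leading byte 0xCC = 11001100 → 2-byte char #3 = CC 92.
Offset 7: leading byte 0xE9 = 11101001 → 3-byte char #4 = E9 B1 8D.
Offset 10: leading byte 0xC4 = 11000100 → 2-byte char #5 = C4 BD.
Offset 12: leading byte 0xE5 = 11100101 → 3-byte char #6 = E5 81 BF.
Offset 15: leading byte 0xCA = 11001010 → 2-byte char #7 = CA 99.
Offset 17: leading byte 0xE0 = 11100000 → 3-byte char #8 = E0 A6 AB.
Offset 20: leading byte 0x21 = 00100001 → 1-byte char #9 = 21.
Leading byte 0x21 = 00100001 matches 0xxxxxxx → 1-byte sequence.
Byte 1: 0x21 = 00100001, payload 0100001 (7 bits).
Concatenate: 0100001 = 0x21 (7 bits → U+0021).

U+0021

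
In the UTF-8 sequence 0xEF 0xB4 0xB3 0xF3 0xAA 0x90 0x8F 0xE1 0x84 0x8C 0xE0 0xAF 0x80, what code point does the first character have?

U+FD33

Offset 0: leading byte 0xEF = 11101111 → 3-byte char #1 = EF B4 B3.
Leading byte 0xEF = 11101111 matches 1110xxxx → 3-byte sequence.
Byte 1: 0xEF = 11101111, payload 1111 (4 bits).
Byte 2: 0xB4 = 10110100 (10xxxxxx ✓), payload 110100.
Byte 3: 0xB3 = 10110011 (10xxxxxx ✓), payload 110011.
Concatenate: 1111110100110011 = 0xFD33 (16 bits → U+FD33).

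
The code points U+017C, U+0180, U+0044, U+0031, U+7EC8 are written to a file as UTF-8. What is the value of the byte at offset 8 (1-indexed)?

1-indexed offset 8 is 0-indexed offset 7.
U+017C → 2-byte form C5 BC at offsets 0–1.
U+0180 → 2-byte form C6 80 at offsets 2–3.
U+0044 → 1-byte form 44 at offsets 4–4.
U+0031 → 1-byte form 31 at offsets 5–5.
U+7EC8 → 3-byte form E7 BB 88 at offsets 6–8.
Offset 7 falls in char 5's range; it's byte 2 of E7 BB 88 = 0xBB.

0xBB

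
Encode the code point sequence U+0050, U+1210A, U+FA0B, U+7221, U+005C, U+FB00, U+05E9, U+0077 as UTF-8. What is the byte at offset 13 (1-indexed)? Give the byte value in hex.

0xEF

1-indexed offset 13 is 0-indexed offset 12.
U+0050 → 1-byte form 50 at offsets 0–0.
U+1210A → 4-byte form F0 92 84 8A at offsets 1–4.
U+FA0B → 3-byte form EF A8 8B at offsets 5–7.
U+7221 → 3-byte form E7 88 A1 at offsets 8–10.
U+005C → 1-byte form 5C at offsets 11–11.
U+FB00 → 3-byte form EF AC 80 at offsets 12–14.
Offset 12 falls in char 6's range; it's byte 1 of EF AC 80 = 0xEF.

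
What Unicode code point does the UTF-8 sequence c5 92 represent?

U+0152

Leading byte 0xC5 = 11000101 matches 110xxxxx → 2-byte sequence.
Byte 1: 0xC5 = 11000101, payload 00101 (5 bits).
Byte 2: 0x92 = 10010010 (10xxxxxx ✓), payload 010010.
Concatenate: 00101010010 = 0x152 (11 bits → U+0152).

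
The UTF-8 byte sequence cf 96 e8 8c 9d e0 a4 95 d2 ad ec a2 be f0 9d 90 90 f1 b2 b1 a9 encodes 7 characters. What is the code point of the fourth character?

U+04AD

Offset 0: leading byte 0xCF = 11001111 → 2-byte char #1 = CF 96.
Offset 2: leading byte 0xE8 = 11101000 → 3-byte char #2 = E8 8C 9D.
Offset 5: leading byte 0xE0 = 11100000 → 3-byte char #3 = E0 A4 95.
Offset 8: leading byte 0xD2 = 11010010 → 2-byte char #4 = D2 AD.
Leading byte 0xD2 = 11010010 matches 110xxxxx → 2-byte sequence.
Byte 1: 0xD2 = 11010010, payload 10010 (5 bits).
Byte 2: 0xAD = 10101101 (10xxxxxx ✓), payload 101101.
Concatenate: 10010101101 = 0x4AD (11 bits → U+04AD).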